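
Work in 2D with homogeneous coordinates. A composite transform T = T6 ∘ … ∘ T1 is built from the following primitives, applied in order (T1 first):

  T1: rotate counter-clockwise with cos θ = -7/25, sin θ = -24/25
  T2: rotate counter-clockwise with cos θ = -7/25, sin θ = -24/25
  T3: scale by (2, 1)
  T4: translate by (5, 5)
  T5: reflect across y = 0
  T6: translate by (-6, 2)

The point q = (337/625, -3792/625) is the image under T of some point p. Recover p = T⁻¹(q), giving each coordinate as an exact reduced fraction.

T1 = [-7/25 24/25 0; -24/25 -7/25 0; 0 0 1]
T2·T1 = [-527/625 -336/625 0; 336/625 -527/625 0; 0 0 1]
T3·…·T1 = [-1054/625 -672/625 0; 336/625 -527/625 0; 0 0 1]
T4·…·T1 = [-1054/625 -672/625 5; 336/625 -527/625 5; 0 0 1]
T5·…·T1 = [-1054/625 -672/625 5; -336/625 527/625 -5; 0 0 1]
T6·…·T1 = [-1054/625 -672/625 -1; -336/625 527/625 -3; 0 0 1]
det M = -2; M⁻¹ = [-527/1250 -336/625 -2543/1250; -168/625 527/625 1413/625; 0 0 1]
M⁻¹ · (337/625, -3792/625)ᵀ = (1, -3)ᵀ

p = (1, -3)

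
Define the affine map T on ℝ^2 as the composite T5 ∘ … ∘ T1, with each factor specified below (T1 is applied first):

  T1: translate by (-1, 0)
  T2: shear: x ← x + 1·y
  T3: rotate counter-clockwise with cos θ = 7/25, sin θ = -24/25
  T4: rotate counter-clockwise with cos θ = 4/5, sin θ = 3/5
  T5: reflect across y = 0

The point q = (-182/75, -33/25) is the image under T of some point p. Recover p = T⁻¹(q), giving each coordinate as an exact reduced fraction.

T1 = [1 0 -1; 0 1 0; 0 0 1]
T2·T1 = [1 1 -1; 0 1 0; 0 0 1]
T3·…·T1 = [7/25 31/25 -7/25; -24/25 -17/25 24/25; 0 0 1]
T4·…·T1 = [4/5 7/5 -4/5; -3/5 1/5 3/5; 0 0 1]
T5·…·T1 = [4/5 7/5 -4/5; 3/5 -1/5 -3/5; 0 0 1]
det M = -1; M⁻¹ = [1/5 7/5 1; 3/5 -4/5 0; 0 0 1]
M⁻¹ · (-182/75, -33/25)ᵀ = (-4/3, -2/5)ᵀ

p = (-4/3, -2/5)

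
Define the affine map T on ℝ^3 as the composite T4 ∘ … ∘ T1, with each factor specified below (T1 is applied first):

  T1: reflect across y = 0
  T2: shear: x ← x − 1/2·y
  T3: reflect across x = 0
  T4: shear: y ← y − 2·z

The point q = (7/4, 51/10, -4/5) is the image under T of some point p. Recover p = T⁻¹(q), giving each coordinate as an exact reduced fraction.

T1 = [1 0 0 0; 0 -1 0 0; 0 0 1 0; 0 0 0 1]
T2·T1 = [1 1/2 0 0; 0 -1 0 0; 0 0 1 0; 0 0 0 1]
T3·…·T1 = [-1 -1/2 0 0; 0 -1 0 0; 0 0 1 0; 0 0 0 1]
T4·…·T1 = [-1 -1/2 0 0; 0 -1 -2 0; 0 0 1 0; 0 0 0 1]
det M = 1; M⁻¹ = [-1 1/2 1 0; 0 -1 -2 0; 0 0 1 0; 0 0 0 1]
M⁻¹ · (7/4, 51/10, -4/5)ᵀ = (0, -7/2, -4/5)ᵀ

p = (0, -7/2, -4/5)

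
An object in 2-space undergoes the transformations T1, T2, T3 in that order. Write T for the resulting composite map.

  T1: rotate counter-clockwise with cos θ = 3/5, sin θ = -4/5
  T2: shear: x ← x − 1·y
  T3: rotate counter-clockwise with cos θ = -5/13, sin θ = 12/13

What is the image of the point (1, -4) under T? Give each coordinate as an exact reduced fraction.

T1 rotate counter-clockwise with cos θ = 3/5, sin θ = -4/5: (1, -4) → (-13/5, -16/5)
T2 shear: x ← x − 1·y: (-13/5, -16/5) → (3/5, -16/5)
T3 rotate counter-clockwise with cos θ = -5/13, sin θ = 12/13: (3/5, -16/5) → (177/65, 116/65)

T(p) = (177/65, 116/65)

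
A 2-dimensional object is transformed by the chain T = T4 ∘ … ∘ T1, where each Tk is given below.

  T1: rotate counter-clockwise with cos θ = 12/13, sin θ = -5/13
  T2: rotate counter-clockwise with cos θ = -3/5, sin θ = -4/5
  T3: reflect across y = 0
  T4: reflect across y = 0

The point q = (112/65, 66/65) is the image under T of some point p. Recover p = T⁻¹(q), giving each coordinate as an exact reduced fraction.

T1 = [12/13 5/13 0; -5/13 12/13 0; 0 0 1]
T2·T1 = [-56/65 33/65 0; -33/65 -56/65 0; 0 0 1]
T3·…·T1 = [-56/65 33/65 0; 33/65 56/65 0; 0 0 1]
T4·…·T1 = [-56/65 33/65 0; -33/65 -56/65 0; 0 0 1]
det M = 1; M⁻¹ = [-56/65 -33/65 0; 33/65 -56/65 0; 0 0 1]
M⁻¹ · (112/65, 66/65)ᵀ = (-2, 0)ᵀ

p = (-2, 0)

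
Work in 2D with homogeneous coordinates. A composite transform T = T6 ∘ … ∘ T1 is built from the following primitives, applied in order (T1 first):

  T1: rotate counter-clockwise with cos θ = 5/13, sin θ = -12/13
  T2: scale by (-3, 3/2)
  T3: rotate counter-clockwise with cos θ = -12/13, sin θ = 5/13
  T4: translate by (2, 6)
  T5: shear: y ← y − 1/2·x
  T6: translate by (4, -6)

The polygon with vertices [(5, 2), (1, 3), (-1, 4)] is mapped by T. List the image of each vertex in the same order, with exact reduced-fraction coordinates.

image vertices: (3153/169, -2147/338), (4935/338, -6259/676), (2322/169, -2044/169)

T1 rotate counter-clockwise with cos θ = 5/13, sin θ = -12/13: (5, 2) → (49/13, -50/13); (1, 3) → (41/13, 3/13); (-1, 4) → (43/13, 32/13)
T2 scale by (-3, 3/2): (49/13, -50/13) → (-147/13, -75/13); (41/13, 3/13) → (-123/13, 9/26); (43/13, 32/13) → (-129/13, 48/13)
T3 rotate counter-clockwise with cos θ = -12/13, sin θ = 5/13: (-147/13, -75/13) → (2139/169, 165/169); (-123/13, 9/26) → (2907/338, -669/169); (-129/13, 48/13) → (1308/169, -1221/169)
T4 translate by (2, 6): (2139/169, 165/169) → (2477/169, 1179/169); (2907/338, -669/169) → (3583/338, 345/169); (1308/169, -1221/169) → (1646/169, -207/169)
T5 shear: y ← y − 1/2·x: (2477/169, 1179/169) → (2477/169, -119/338); (3583/338, 345/169) → (3583/338, -2203/676); (1646/169, -207/169) → (1646/169, -1030/169)
T6 translate by (4, -6): (2477/169, -119/338) → (3153/169, -2147/338); (3583/338, -2203/676) → (4935/338, -6259/676); (1646/169, -1030/169) → (2322/169, -2044/169)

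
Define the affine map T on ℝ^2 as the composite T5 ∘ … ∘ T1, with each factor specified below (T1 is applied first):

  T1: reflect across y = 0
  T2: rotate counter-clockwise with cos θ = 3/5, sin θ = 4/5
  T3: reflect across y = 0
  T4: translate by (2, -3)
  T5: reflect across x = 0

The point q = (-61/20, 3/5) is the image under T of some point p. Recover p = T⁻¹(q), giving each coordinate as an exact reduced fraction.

p = (-9/4, 3)

T1 = [1 0 0; 0 -1 0; 0 0 1]
T2·T1 = [3/5 4/5 0; 4/5 -3/5 0; 0 0 1]
T3·…·T1 = [3/5 4/5 0; -4/5 3/5 0; 0 0 1]
T4·…·T1 = [3/5 4/5 2; -4/5 3/5 -3; 0 0 1]
T5·…·T1 = [-3/5 -4/5 -2; -4/5 3/5 -3; 0 0 1]
det M = -1; M⁻¹ = [-3/5 -4/5 -18/5; -4/5 3/5 1/5; 0 0 1]
M⁻¹ · (-61/20, 3/5)ᵀ = (-9/4, 3)ᵀ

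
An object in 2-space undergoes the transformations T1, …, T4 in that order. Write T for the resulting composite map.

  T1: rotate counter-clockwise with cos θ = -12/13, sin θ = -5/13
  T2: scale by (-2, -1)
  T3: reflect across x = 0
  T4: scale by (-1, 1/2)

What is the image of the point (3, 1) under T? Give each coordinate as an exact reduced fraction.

T1 rotate counter-clockwise with cos θ = -12/13, sin θ = -5/13: (3, 1) → (-31/13, -27/13)
T2 scale by (-2, -1): (-31/13, -27/13) → (62/13, 27/13)
T3 reflect across x = 0: (62/13, 27/13) → (-62/13, 27/13)
T4 scale by (-1, 1/2): (-62/13, 27/13) → (62/13, 27/26)

T(p) = (62/13, 27/26)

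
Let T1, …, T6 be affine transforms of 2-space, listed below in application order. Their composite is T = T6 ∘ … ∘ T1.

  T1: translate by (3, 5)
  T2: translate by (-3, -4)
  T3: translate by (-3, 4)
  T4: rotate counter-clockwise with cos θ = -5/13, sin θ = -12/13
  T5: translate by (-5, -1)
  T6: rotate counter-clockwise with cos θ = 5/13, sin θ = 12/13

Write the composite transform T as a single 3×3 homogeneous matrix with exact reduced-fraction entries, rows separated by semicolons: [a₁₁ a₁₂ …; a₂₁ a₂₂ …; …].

T1 = [1 0 3; 0 1 5; 0 0 1]
T2·T1 = [1 0 0; 0 1 1; 0 0 1]
T3·…·T1 = [1 0 -3; 0 1 5; 0 0 1]
T4·…·T1 = [-5/13 12/13 75/13; -12/13 -5/13 11/13; 0 0 1]
T5·…·T1 = [-5/13 12/13 10/13; -12/13 -5/13 -2/13; 0 0 1]
T6·…·T1 = [119/169 120/169 74/169; -120/169 119/169 110/169; 0 0 1]

T = [119/169 120/169 74/169; -120/169 119/169 110/169; 0 0 1]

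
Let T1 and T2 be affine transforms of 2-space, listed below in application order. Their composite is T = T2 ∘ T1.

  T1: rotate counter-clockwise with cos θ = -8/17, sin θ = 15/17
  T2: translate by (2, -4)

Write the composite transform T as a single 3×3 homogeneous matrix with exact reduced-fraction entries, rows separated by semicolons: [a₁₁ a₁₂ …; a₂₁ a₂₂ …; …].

T1 = [-8/17 -15/17 0; 15/17 -8/17 0; 0 0 1]
T2·T1 = [-8/17 -15/17 2; 15/17 -8/17 -4; 0 0 1]

T = [-8/17 -15/17 2; 15/17 -8/17 -4; 0 0 1]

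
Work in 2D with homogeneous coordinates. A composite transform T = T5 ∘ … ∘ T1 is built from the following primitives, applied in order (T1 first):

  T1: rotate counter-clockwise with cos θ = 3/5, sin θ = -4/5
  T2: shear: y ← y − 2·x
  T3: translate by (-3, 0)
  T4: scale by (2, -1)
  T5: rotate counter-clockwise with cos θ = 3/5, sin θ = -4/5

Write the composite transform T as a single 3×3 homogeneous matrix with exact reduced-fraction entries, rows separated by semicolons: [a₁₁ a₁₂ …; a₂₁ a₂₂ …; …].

T = [58/25 44/25 -18/5; 6/25 -17/25 24/5; 0 0 1]

T1 = [3/5 4/5 0; -4/5 3/5 0; 0 0 1]
T2·T1 = [3/5 4/5 0; -2 -1 0; 0 0 1]
T3·…·T1 = [3/5 4/5 -3; -2 -1 0; 0 0 1]
T4·…·T1 = [6/5 8/5 -6; 2 1 0; 0 0 1]
T5·…·T1 = [58/25 44/25 -18/5; 6/25 -17/25 24/5; 0 0 1]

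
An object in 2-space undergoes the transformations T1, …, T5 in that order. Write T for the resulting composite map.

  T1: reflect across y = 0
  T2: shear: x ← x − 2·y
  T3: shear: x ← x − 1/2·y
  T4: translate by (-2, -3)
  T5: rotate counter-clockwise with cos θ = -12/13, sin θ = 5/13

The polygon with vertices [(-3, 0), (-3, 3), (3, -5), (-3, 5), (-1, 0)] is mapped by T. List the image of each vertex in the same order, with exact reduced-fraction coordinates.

T1 reflect across y = 0: (-3, 0) → (-3, 0); (-3, 3) → (-3, -3); (3, -5) → (3, 5); (-3, 5) → (-3, -5); (-1, 0) → (-1, 0)
T2 shear: x ← x − 2·y: (-3, 0) → (-3, 0); (-3, -3) → (3, -3); (3, 5) → (-7, 5); (-3, -5) → (7, -5); (-1, 0) → (-1, 0)
T3 shear: x ← x − 1/2·y: (-3, 0) → (-3, 0); (3, -3) → (9/2, -3); (-7, 5) → (-19/2, 5); (7, -5) → (19/2, -5); (-1, 0) → (-1, 0)
T4 translate by (-2, -3): (-3, 0) → (-5, -3); (9/2, -3) → (5/2, -6); (-19/2, 5) → (-23/2, 2); (19/2, -5) → (15/2, -8); (-1, 0) → (-3, -3)
T5 rotate counter-clockwise with cos θ = -12/13, sin θ = 5/13: (-5, -3) → (75/13, 11/13); (5/2, -6) → (0, 13/2); (-23/2, 2) → (128/13, -163/26); (15/2, -8) → (-50/13, 267/26); (-3, -3) → (51/13, 21/13)

image vertices: (75/13, 11/13), (0, 13/2), (128/13, -163/26), (-50/13, 267/26), (51/13, 21/13)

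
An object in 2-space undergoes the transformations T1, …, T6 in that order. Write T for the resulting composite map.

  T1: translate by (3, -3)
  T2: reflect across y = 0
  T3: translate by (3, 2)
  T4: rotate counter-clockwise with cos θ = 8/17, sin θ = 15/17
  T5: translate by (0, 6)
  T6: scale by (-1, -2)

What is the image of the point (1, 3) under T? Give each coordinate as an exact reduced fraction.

T(p) = (-26/17, -446/17)

T1 translate by (3, -3): (1, 3) → (4, 0)
T2 reflect across y = 0: (4, 0) → (4, 0)
T3 translate by (3, 2): (4, 0) → (7, 2)
T4 rotate counter-clockwise with cos θ = 8/17, sin θ = 15/17: (7, 2) → (26/17, 121/17)
T5 translate by (0, 6): (26/17, 121/17) → (26/17, 223/17)
T6 scale by (-1, -2): (26/17, 223/17) → (-26/17, -446/17)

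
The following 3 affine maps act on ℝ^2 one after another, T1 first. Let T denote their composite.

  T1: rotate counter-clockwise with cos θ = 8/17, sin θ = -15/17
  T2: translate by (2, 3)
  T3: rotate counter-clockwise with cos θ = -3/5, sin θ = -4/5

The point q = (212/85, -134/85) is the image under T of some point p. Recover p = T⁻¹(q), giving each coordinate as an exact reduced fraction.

p = (-1, -2)

T1 = [8/17 15/17 0; -15/17 8/17 0; 0 0 1]
T2·T1 = [8/17 15/17 2; -15/17 8/17 3; 0 0 1]
T3·…·T1 = [-84/85 -13/85 6/5; 13/85 -84/85 -17/5; 0 0 1]
det M = 1; M⁻¹ = [-84/85 13/85 29/17; -13/85 -84/85 -54/17; 0 0 1]
M⁻¹ · (212/85, -134/85)ᵀ = (-1, -2)ᵀ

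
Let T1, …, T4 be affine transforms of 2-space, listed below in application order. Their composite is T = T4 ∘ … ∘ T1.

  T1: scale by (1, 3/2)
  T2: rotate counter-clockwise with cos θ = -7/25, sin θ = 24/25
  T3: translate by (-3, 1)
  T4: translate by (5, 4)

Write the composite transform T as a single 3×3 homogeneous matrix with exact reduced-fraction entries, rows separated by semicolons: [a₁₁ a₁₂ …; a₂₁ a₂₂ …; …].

T1 = [1 0 0; 0 3/2 0; 0 0 1]
T2·T1 = [-7/25 -36/25 0; 24/25 -21/50 0; 0 0 1]
T3·…·T1 = [-7/25 -36/25 -3; 24/25 -21/50 1; 0 0 1]
T4·…·T1 = [-7/25 -36/25 2; 24/25 -21/50 5; 0 0 1]

T = [-7/25 -36/25 2; 24/25 -21/50 5; 0 0 1]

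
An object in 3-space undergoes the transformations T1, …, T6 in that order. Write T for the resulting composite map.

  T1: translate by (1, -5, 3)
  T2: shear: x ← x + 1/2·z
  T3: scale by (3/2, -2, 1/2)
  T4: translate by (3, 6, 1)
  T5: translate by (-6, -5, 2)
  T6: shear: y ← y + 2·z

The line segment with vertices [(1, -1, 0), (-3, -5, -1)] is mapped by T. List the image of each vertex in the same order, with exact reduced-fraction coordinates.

T1 translate by (1, -5, 3): (1, -1, 0) → (2, -6, 3); (-3, -5, -1) → (-2, -10, 2)
T2 shear: x ← x + 1/2·z: (2, -6, 3) → (7/2, -6, 3); (-2, -10, 2) → (-1, -10, 2)
T3 scale by (3/2, -2, 1/2): (7/2, -6, 3) → (21/4, 12, 3/2); (-1, -10, 2) → (-3/2, 20, 1)
T4 translate by (3, 6, 1): (21/4, 12, 3/2) → (33/4, 18, 5/2); (-3/2, 20, 1) → (3/2, 26, 2)
T5 translate by (-6, -5, 2): (33/4, 18, 5/2) → (9/4, 13, 9/2); (3/2, 26, 2) → (-9/2, 21, 4)
T6 shear: y ← y + 2·z: (9/4, 13, 9/2) → (9/4, 22, 9/2); (-9/2, 21, 4) → (-9/2, 29, 4)

image vertices: (9/4, 22, 9/2), (-9/2, 29, 4)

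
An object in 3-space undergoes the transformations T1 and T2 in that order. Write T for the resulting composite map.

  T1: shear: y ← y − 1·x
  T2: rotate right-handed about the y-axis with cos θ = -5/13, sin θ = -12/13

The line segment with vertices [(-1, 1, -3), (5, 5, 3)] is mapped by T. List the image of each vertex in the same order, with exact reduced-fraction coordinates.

T1 shear: y ← y − 1·x: (-1, 1, -3) → (-1, 2, -3); (5, 5, 3) → (5, 0, 3)
T2 rotate right-handed about the y-axis with cos θ = -5/13, sin θ = -12/13: (-1, 2, -3) → (41/13, 2, 3/13); (5, 0, 3) → (-61/13, 0, 45/13)

image vertices: (41/13, 2, 3/13), (-61/13, 0, 45/13)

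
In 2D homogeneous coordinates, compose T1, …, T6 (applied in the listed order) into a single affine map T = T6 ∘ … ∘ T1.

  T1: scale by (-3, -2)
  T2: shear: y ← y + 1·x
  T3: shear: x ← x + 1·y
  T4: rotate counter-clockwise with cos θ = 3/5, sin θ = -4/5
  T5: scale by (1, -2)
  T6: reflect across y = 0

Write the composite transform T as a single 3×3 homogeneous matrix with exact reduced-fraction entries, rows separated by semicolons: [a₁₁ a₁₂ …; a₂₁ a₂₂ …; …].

T1 = [-3 0 0; 0 -2 0; 0 0 1]
T2·T1 = [-3 0 0; -3 -2 0; 0 0 1]
T3·…·T1 = [-6 -2 0; -3 -2 0; 0 0 1]
T4·…·T1 = [-6 -14/5 0; 3 2/5 0; 0 0 1]
T5·…·T1 = [-6 -14/5 0; -6 -4/5 0; 0 0 1]
T6·…·T1 = [-6 -14/5 0; 6 4/5 0; 0 0 1]

T = [-6 -14/5 0; 6 4/5 0; 0 0 1]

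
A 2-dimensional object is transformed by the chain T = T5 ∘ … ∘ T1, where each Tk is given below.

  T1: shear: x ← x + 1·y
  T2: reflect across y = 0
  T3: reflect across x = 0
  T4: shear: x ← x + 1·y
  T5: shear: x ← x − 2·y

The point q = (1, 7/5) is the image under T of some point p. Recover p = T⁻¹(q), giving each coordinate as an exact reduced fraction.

T1 = [1 1 0; 0 1 0; 0 0 1]
T2·T1 = [1 1 0; 0 -1 0; 0 0 1]
T3·…·T1 = [-1 -1 0; 0 -1 0; 0 0 1]
T4·…·T1 = [-1 -2 0; 0 -1 0; 0 0 1]
T5·…·T1 = [-1 0 0; 0 -1 0; 0 0 1]
det M = 1; M⁻¹ = [-1 0 0; 0 -1 0; 0 0 1]
M⁻¹ · (1, 7/5)ᵀ = (-1, -7/5)ᵀ

p = (-1, -7/5)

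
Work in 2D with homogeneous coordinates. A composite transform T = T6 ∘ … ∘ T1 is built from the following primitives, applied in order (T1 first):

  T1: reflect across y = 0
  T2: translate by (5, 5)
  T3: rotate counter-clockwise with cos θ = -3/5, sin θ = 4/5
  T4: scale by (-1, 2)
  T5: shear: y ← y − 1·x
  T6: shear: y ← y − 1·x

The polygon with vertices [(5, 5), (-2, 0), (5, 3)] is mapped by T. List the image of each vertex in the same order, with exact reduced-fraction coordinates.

image vertices: (6, 4), (29/5, -64/5), (38/5, -8/5)

T1 reflect across y = 0: (5, 5) → (5, -5); (-2, 0) → (-2, 0); (5, 3) → (5, -3)
T2 translate by (5, 5): (5, -5) → (10, 0); (-2, 0) → (3, 5); (5, -3) → (10, 2)
T3 rotate counter-clockwise with cos θ = -3/5, sin θ = 4/5: (10, 0) → (-6, 8); (3, 5) → (-29/5, -3/5); (10, 2) → (-38/5, 34/5)
T4 scale by (-1, 2): (-6, 8) → (6, 16); (-29/5, -3/5) → (29/5, -6/5); (-38/5, 34/5) → (38/5, 68/5)
T5 shear: y ← y − 1·x: (6, 16) → (6, 10); (29/5, -6/5) → (29/5, -7); (38/5, 68/5) → (38/5, 6)
T6 shear: y ← y − 1·x: (6, 10) → (6, 4); (29/5, -7) → (29/5, -64/5); (38/5, 6) → (38/5, -8/5)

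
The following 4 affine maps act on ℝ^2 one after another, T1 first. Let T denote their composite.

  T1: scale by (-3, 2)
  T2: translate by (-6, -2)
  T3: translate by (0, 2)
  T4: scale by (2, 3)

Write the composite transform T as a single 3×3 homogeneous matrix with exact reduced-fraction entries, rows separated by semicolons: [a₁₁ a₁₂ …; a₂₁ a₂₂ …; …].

T = [-6 0 -12; 0 6 0; 0 0 1]

T1 = [-3 0 0; 0 2 0; 0 0 1]
T2·T1 = [-3 0 -6; 0 2 -2; 0 0 1]
T3·…·T1 = [-3 0 -6; 0 2 0; 0 0 1]
T4·…·T1 = [-6 0 -12; 0 6 0; 0 0 1]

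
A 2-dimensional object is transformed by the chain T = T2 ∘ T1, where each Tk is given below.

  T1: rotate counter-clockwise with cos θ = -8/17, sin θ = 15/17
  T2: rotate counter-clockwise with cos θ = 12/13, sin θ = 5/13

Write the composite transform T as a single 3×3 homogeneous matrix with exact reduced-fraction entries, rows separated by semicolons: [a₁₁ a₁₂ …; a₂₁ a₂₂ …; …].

T1 = [-8/17 -15/17 0; 15/17 -8/17 0; 0 0 1]
T2·T1 = [-171/221 -140/221 0; 140/221 -171/221 0; 0 0 1]

T = [-171/221 -140/221 0; 140/221 -171/221 0; 0 0 1]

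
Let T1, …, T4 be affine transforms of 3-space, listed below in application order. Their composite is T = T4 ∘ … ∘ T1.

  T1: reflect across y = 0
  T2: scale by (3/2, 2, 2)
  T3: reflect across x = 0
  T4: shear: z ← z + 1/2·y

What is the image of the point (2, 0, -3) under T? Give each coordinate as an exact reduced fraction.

T(p) = (-3, 0, -6)

T1 reflect across y = 0: (2, 0, -3) → (2, 0, -3)
T2 scale by (3/2, 2, 2): (2, 0, -3) → (3, 0, -6)
T3 reflect across x = 0: (3, 0, -6) → (-3, 0, -6)
T4 shear: z ← z + 1/2·y: (-3, 0, -6) → (-3, 0, -6)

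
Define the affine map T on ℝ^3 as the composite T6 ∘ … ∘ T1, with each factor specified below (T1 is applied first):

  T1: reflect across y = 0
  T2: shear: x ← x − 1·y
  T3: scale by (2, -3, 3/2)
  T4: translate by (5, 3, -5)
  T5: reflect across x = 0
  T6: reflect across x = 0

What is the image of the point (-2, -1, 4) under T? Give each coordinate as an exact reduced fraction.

T(p) = (-1, 0, 1)

T1 reflect across y = 0: (-2, -1, 4) → (-2, 1, 4)
T2 shear: x ← x − 1·y: (-2, 1, 4) → (-3, 1, 4)
T3 scale by (2, -3, 3/2): (-3, 1, 4) → (-6, -3, 6)
T4 translate by (5, 3, -5): (-6, -3, 6) → (-1, 0, 1)
T5 reflect across x = 0: (-1, 0, 1) → (1, 0, 1)
T6 reflect across x = 0: (1, 0, 1) → (-1, 0, 1)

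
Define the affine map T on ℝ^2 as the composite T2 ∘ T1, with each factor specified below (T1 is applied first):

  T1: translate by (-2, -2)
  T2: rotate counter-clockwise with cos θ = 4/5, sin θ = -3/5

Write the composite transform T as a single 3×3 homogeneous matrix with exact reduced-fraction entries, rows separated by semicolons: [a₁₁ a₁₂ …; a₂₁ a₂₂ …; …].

T1 = [1 0 -2; 0 1 -2; 0 0 1]
T2·T1 = [4/5 3/5 -14/5; -3/5 4/5 -2/5; 0 0 1]

T = [4/5 3/5 -14/5; -3/5 4/5 -2/5; 0 0 1]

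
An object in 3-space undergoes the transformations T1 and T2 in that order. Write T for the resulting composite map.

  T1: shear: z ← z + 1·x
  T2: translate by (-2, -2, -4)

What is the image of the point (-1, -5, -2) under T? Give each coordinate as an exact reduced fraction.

T1 shear: z ← z + 1·x: (-1, -5, -2) → (-1, -5, -3)
T2 translate by (-2, -2, -4): (-1, -5, -3) → (-3, -7, -7)

T(p) = (-3, -7, -7)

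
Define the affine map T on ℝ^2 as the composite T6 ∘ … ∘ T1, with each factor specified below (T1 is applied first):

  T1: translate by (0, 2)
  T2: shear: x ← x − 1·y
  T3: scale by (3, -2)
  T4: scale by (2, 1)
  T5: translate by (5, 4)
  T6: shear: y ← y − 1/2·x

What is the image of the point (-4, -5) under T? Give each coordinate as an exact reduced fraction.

T1 translate by (0, 2): (-4, -5) → (-4, -3)
T2 shear: x ← x − 1·y: (-4, -3) → (-1, -3)
T3 scale by (3, -2): (-1, -3) → (-3, 6)
T4 scale by (2, 1): (-3, 6) → (-6, 6)
T5 translate by (5, 4): (-6, 6) → (-1, 10)
T6 shear: y ← y − 1/2·x: (-1, 10) → (-1, 21/2)

T(p) = (-1, 21/2)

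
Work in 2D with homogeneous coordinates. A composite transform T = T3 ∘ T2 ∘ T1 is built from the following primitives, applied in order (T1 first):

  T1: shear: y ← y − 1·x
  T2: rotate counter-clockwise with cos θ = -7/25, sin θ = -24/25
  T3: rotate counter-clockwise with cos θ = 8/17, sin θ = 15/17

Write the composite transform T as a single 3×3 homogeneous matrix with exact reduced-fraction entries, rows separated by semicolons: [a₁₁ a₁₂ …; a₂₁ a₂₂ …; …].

T = [7/425 297/425 0; -601/425 304/425 0; 0 0 1]

T1 = [1 0 0; -1 1 0; 0 0 1]
T2·T1 = [-31/25 24/25 0; -17/25 -7/25 0; 0 0 1]
T3·…·T1 = [7/425 297/425 0; -601/425 304/425 0; 0 0 1]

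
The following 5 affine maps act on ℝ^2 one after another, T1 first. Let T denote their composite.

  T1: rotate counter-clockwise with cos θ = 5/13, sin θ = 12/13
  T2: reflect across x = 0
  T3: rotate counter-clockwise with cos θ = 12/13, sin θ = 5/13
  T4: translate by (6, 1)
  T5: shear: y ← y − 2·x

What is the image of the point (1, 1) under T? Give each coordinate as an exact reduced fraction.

T(p) = (1013/169, -1618/169)

T1 rotate counter-clockwise with cos θ = 5/13, sin θ = 12/13: (1, 1) → (-7/13, 17/13)
T2 reflect across x = 0: (-7/13, 17/13) → (7/13, 17/13)
T3 rotate counter-clockwise with cos θ = 12/13, sin θ = 5/13: (7/13, 17/13) → (-1/169, 239/169)
T4 translate by (6, 1): (-1/169, 239/169) → (1013/169, 408/169)
T5 shear: y ← y − 2·x: (1013/169, 408/169) → (1013/169, -1618/169)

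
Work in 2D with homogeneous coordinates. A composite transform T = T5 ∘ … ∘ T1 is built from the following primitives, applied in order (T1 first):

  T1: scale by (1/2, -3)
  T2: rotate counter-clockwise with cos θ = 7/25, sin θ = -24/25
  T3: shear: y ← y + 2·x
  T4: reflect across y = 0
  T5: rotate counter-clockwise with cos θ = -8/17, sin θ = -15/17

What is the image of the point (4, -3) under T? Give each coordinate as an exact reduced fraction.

T1 scale by (1/2, -3): (4, -3) → (2, 9)
T2 rotate counter-clockwise with cos θ = 7/25, sin θ = -24/25: (2, 9) → (46/5, 3/5)
T3 shear: y ← y + 2·x: (46/5, 3/5) → (46/5, 19)
T4 reflect across y = 0: (46/5, 19) → (46/5, -19)
T5 rotate counter-clockwise with cos θ = -8/17, sin θ = -15/17: (46/5, -19) → (-1793/85, 14/17)

T(p) = (-1793/85, 14/17)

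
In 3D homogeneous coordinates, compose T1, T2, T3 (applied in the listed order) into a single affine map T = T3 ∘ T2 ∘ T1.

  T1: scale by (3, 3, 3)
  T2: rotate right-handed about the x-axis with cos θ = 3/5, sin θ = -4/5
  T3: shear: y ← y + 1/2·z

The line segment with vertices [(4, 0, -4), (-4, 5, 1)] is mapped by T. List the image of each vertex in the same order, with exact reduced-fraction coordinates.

image vertices: (12, -66/5, -36/5), (-12, 63/10, -51/5)

T1 scale by (3, 3, 3): (4, 0, -4) → (12, 0, -12); (-4, 5, 1) → (-12, 15, 3)
T2 rotate right-handed about the x-axis with cos θ = 3/5, sin θ = -4/5: (12, 0, -12) → (12, -48/5, -36/5); (-12, 15, 3) → (-12, 57/5, -51/5)
T3 shear: y ← y + 1/2·z: (12, -48/5, -36/5) → (12, -66/5, -36/5); (-12, 57/5, -51/5) → (-12, 63/10, -51/5)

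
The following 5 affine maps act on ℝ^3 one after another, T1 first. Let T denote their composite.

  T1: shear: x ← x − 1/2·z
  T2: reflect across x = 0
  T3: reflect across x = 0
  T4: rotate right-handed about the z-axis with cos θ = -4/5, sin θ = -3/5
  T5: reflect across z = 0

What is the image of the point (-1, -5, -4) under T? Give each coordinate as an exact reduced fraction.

T1 shear: x ← x − 1/2·z: (-1, -5, -4) → (1, -5, -4)
T2 reflect across x = 0: (1, -5, -4) → (-1, -5, -4)
T3 reflect across x = 0: (-1, -5, -4) → (1, -5, -4)
T4 rotate right-handed about the z-axis with cos θ = -4/5, sin θ = -3/5: (1, -5, -4) → (-19/5, 17/5, -4)
T5 reflect across z = 0: (-19/5, 17/5, -4) → (-19/5, 17/5, 4)

T(p) = (-19/5, 17/5, 4)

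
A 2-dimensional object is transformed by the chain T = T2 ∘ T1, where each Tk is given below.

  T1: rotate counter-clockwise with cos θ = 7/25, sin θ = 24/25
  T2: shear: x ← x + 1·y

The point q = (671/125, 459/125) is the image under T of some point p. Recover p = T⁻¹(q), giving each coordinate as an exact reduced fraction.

T1 = [7/25 -24/25 0; 24/25 7/25 0; 0 0 1]
T2·T1 = [31/25 -17/25 0; 24/25 7/25 0; 0 0 1]
det M = 1; M⁻¹ = [7/25 17/25 0; -24/25 31/25 0; 0 0 1]
M⁻¹ · (671/125, 459/125)ᵀ = (4, -3/5)ᵀ

p = (4, -3/5)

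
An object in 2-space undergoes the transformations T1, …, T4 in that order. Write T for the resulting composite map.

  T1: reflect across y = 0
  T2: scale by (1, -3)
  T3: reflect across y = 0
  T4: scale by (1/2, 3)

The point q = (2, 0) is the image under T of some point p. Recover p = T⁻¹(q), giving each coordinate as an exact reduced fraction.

T1 = [1 0 0; 0 -1 0; 0 0 1]
T2·T1 = [1 0 0; 0 3 0; 0 0 1]
T3·…·T1 = [1 0 0; 0 -3 0; 0 0 1]
T4·…·T1 = [1/2 0 0; 0 -9 0; 0 0 1]
det M = -9/2; M⁻¹ = [2 0 0; 0 -1/9 0; 0 0 1]
M⁻¹ · (2, 0)ᵀ = (4, 0)ᵀ

p = (4, 0)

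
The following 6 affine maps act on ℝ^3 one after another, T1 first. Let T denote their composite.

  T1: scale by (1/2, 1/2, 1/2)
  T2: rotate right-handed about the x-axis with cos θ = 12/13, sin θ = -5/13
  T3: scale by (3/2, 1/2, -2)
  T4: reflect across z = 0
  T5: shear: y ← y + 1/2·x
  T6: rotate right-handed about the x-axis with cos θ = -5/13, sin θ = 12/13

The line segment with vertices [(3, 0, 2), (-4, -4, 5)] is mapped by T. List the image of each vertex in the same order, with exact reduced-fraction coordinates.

T1 scale by (1/2, 1/2, 1/2): (3, 0, 2) → (3/2, 0, 1); (-4, -4, 5) → (-2, -2, 5/2)
T2 rotate right-handed about the x-axis with cos θ = 12/13, sin θ = -5/13: (3/2, 0, 1) → (3/2, 5/13, 12/13); (-2, -2, 5/2) → (-2, -23/26, 40/13)
T3 scale by (3/2, 1/2, -2): (3/2, 5/13, 12/13) → (9/4, 5/26, -24/13); (-2, -23/26, 40/13) → (-3, -23/52, -80/13)
T4 reflect across z = 0: (9/4, 5/26, -24/13) → (9/4, 5/26, 24/13); (-3, -23/52, -80/13) → (-3, -23/52, 80/13)
T5 shear: y ← y + 1/2·x: (9/4, 5/26, 24/13) → (9/4, 137/104, 24/13); (-3, -23/52, 80/13) → (-3, -101/52, 80/13)
T6 rotate right-handed about the x-axis with cos θ = -5/13, sin θ = 12/13: (9/4, 137/104, 24/13) → (9/4, -2989/1352, 171/338); (-3, -101/52, 80/13) → (-3, -3335/676, -703/169)

image vertices: (9/4, -2989/1352, 171/338), (-3, -3335/676, -703/169)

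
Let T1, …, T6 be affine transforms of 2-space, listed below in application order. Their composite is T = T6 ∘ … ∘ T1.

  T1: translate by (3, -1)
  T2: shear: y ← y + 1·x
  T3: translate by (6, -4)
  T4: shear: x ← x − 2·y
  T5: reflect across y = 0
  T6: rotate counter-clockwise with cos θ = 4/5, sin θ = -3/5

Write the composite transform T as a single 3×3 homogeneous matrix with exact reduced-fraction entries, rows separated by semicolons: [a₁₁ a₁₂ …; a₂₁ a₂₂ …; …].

T = [-7/5 -11/5 58/5; -1/5 2/5 -31/5; 0 0 1]

T1 = [1 0 3; 0 1 -1; 0 0 1]
T2·T1 = [1 0 3; 1 1 2; 0 0 1]
T3·…·T1 = [1 0 9; 1 1 -2; 0 0 1]
T4·…·T1 = [-1 -2 13; 1 1 -2; 0 0 1]
T5·…·T1 = [-1 -2 13; -1 -1 2; 0 0 1]
T6·…·T1 = [-7/5 -11/5 58/5; -1/5 2/5 -31/5; 0 0 1]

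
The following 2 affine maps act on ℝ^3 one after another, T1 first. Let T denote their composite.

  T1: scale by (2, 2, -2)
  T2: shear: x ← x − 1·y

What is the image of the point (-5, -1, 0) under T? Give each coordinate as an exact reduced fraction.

T1 scale by (2, 2, -2): (-5, -1, 0) → (-10, -2, 0)
T2 shear: x ← x − 1·y: (-10, -2, 0) → (-8, -2, 0)

T(p) = (-8, -2, 0)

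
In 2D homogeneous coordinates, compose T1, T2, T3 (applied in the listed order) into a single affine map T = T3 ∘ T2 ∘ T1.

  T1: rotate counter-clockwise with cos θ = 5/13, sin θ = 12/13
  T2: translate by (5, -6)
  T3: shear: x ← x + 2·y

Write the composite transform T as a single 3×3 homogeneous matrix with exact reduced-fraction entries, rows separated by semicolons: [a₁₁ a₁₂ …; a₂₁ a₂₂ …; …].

T1 = [5/13 -12/13 0; 12/13 5/13 0; 0 0 1]
T2·T1 = [5/13 -12/13 5; 12/13 5/13 -6; 0 0 1]
T3·…·T1 = [29/13 -2/13 -7; 12/13 5/13 -6; 0 0 1]

T = [29/13 -2/13 -7; 12/13 5/13 -6; 0 0 1]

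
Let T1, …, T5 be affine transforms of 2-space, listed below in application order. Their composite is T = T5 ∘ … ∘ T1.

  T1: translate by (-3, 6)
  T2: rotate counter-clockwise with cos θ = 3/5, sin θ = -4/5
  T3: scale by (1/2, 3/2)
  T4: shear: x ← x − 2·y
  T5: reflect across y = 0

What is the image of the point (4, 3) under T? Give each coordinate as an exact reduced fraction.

T1 translate by (-3, 6): (4, 3) → (1, 9)
T2 rotate counter-clockwise with cos θ = 3/5, sin θ = -4/5: (1, 9) → (39/5, 23/5)
T3 scale by (1/2, 3/2): (39/5, 23/5) → (39/10, 69/10)
T4 shear: x ← x − 2·y: (39/10, 69/10) → (-99/10, 69/10)
T5 reflect across y = 0: (-99/10, 69/10) → (-99/10, -69/10)

T(p) = (-99/10, -69/10)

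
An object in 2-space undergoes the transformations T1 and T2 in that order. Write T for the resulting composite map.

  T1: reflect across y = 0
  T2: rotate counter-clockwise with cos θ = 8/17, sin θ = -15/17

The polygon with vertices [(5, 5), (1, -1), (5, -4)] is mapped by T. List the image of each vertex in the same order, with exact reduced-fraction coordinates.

T1 reflect across y = 0: (5, 5) → (5, -5); (1, -1) → (1, 1); (5, -4) → (5, 4)
T2 rotate counter-clockwise with cos θ = 8/17, sin θ = -15/17: (5, -5) → (-35/17, -115/17); (1, 1) → (23/17, -7/17); (5, 4) → (100/17, -43/17)

image vertices: (-35/17, -115/17), (23/17, -7/17), (100/17, -43/17)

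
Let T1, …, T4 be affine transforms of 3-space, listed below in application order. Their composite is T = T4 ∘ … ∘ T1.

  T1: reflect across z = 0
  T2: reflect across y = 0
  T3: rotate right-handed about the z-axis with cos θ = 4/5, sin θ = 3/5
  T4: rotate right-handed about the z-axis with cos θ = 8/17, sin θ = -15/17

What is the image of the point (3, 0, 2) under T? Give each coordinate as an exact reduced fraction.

T1 reflect across z = 0: (3, 0, 2) → (3, 0, -2)
T2 reflect across y = 0: (3, 0, -2) → (3, 0, -2)
T3 rotate right-handed about the z-axis with cos θ = 4/5, sin θ = 3/5: (3, 0, -2) → (12/5, 9/5, -2)
T4 rotate right-handed about the z-axis with cos θ = 8/17, sin θ = -15/17: (12/5, 9/5, -2) → (231/85, -108/85, -2)

T(p) = (231/85, -108/85, -2)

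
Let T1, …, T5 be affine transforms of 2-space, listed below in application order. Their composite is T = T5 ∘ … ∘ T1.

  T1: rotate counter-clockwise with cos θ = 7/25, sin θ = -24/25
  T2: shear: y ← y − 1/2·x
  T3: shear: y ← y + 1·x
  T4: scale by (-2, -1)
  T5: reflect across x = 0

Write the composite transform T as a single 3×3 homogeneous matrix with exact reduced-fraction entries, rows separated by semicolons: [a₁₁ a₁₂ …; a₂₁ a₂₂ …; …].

T = [14/25 48/25 0; 41/50 -19/25 0; 0 0 1]

T1 = [7/25 24/25 0; -24/25 7/25 0; 0 0 1]
T2·T1 = [7/25 24/25 0; -11/10 -1/5 0; 0 0 1]
T3·…·T1 = [7/25 24/25 0; -41/50 19/25 0; 0 0 1]
T4·…·T1 = [-14/25 -48/25 0; 41/50 -19/25 0; 0 0 1]
T5·…·T1 = [14/25 48/25 0; 41/50 -19/25 0; 0 0 1]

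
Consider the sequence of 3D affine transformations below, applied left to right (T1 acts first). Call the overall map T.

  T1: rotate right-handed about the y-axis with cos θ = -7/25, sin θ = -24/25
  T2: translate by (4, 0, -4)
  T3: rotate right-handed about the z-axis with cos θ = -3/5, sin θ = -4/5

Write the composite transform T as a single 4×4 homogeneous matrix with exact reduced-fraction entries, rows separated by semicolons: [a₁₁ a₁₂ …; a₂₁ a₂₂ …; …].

T = [21/125 4/5 72/125 -12/5; 28/125 -3/5 96/125 -16/5; 24/25 0 -7/25 -4; 0 0 0 1]

T1 = [-7/25 0 -24/25 0; 0 1 0 0; 24/25 0 -7/25 0; 0 0 0 1]
T2·T1 = [-7/25 0 -24/25 4; 0 1 0 0; 24/25 0 -7/25 -4; 0 0 0 1]
T3·…·T1 = [21/125 4/5 72/125 -12/5; 28/125 -3/5 96/125 -16/5; 24/25 0 -7/25 -4; 0 0 0 1]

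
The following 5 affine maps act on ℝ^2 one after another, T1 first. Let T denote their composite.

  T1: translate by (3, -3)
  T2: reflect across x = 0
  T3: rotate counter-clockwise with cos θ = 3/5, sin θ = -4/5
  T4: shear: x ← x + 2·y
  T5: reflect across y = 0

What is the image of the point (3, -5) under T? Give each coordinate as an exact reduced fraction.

T1 translate by (3, -3): (3, -5) → (6, -8)
T2 reflect across x = 0: (6, -8) → (-6, -8)
T3 rotate counter-clockwise with cos θ = 3/5, sin θ = -4/5: (-6, -8) → (-10, 0)
T4 shear: x ← x + 2·y: (-10, 0) → (-10, 0)
T5 reflect across y = 0: (-10, 0) → (-10, 0)

T(p) = (-10, 0)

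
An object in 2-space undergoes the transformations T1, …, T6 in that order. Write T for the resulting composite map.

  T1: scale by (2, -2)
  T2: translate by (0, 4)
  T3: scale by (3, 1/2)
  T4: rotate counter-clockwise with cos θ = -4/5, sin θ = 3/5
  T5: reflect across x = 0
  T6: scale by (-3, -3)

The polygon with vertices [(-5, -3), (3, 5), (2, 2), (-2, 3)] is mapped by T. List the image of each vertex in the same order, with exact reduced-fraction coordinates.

T1 scale by (2, -2): (-5, -3) → (-10, 6); (3, 5) → (6, -10); (2, 2) → (4, -4); (-2, 3) → (-4, -6)
T2 translate by (0, 4): (-10, 6) → (-10, 10); (6, -10) → (6, -6); (4, -4) → (4, 0); (-4, -6) → (-4, -2)
T3 scale by (3, 1/2): (-10, 10) → (-30, 5); (6, -6) → (18, -3); (4, 0) → (12, 0); (-4, -2) → (-12, -1)
T4 rotate counter-clockwise with cos θ = -4/5, sin θ = 3/5: (-30, 5) → (21, -22); (18, -3) → (-63/5, 66/5); (12, 0) → (-48/5, 36/5); (-12, -1) → (51/5, -32/5)
T5 reflect across x = 0: (21, -22) → (-21, -22); (-63/5, 66/5) → (63/5, 66/5); (-48/5, 36/5) → (48/5, 36/5); (51/5, -32/5) → (-51/5, -32/5)
T6 scale by (-3, -3): (-21, -22) → (63, 66); (63/5, 66/5) → (-189/5, -198/5); (48/5, 36/5) → (-144/5, -108/5); (-51/5, -32/5) → (153/5, 96/5)

image vertices: (63, 66), (-189/5, -198/5), (-144/5, -108/5), (153/5, 96/5)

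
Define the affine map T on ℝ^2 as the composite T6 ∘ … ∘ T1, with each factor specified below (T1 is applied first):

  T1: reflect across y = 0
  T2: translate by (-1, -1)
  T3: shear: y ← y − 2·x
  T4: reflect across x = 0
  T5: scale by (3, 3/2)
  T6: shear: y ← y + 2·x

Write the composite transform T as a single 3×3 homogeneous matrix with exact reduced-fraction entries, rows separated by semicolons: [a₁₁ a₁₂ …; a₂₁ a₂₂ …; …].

T1 = [1 0 0; 0 -1 0; 0 0 1]
T2·T1 = [1 0 -1; 0 -1 -1; 0 0 1]
T3·…·T1 = [1 0 -1; -2 -1 1; 0 0 1]
T4·…·T1 = [-1 0 1; -2 -1 1; 0 0 1]
T5·…·T1 = [-3 0 3; -3 -3/2 3/2; 0 0 1]
T6·…·T1 = [-3 0 3; -9 -3/2 15/2; 0 0 1]

T = [-3 0 3; -9 -3/2 15/2; 0 0 1]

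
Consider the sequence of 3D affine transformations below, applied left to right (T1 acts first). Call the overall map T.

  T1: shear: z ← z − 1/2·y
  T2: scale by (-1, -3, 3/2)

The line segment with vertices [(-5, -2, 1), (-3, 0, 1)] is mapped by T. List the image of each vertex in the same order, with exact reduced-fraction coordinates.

image vertices: (5, 6, 3), (3, 0, 3/2)

T1 shear: z ← z − 1/2·y: (-5, -2, 1) → (-5, -2, 2); (-3, 0, 1) → (-3, 0, 1)
T2 scale by (-1, -3, 3/2): (-5, -2, 2) → (5, 6, 3); (-3, 0, 1) → (3, 0, 3/2)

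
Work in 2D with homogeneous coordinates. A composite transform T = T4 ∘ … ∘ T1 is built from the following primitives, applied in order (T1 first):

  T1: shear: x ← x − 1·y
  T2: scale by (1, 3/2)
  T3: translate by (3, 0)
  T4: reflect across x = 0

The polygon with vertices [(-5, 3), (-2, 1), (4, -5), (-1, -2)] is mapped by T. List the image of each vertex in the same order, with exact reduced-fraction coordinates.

T1 shear: x ← x − 1·y: (-5, 3) → (-8, 3); (-2, 1) → (-3, 1); (4, -5) → (9, -5); (-1, -2) → (1, -2)
T2 scale by (1, 3/2): (-8, 3) → (-8, 9/2); (-3, 1) → (-3, 3/2); (9, -5) → (9, -15/2); (1, -2) → (1, -3)
T3 translate by (3, 0): (-8, 9/2) → (-5, 9/2); (-3, 3/2) → (0, 3/2); (9, -15/2) → (12, -15/2); (1, -3) → (4, -3)
T4 reflect across x = 0: (-5, 9/2) → (5, 9/2); (0, 3/2) → (0, 3/2); (12, -15/2) → (-12, -15/2); (4, -3) → (-4, -3)

image vertices: (5, 9/2), (0, 3/2), (-12, -15/2), (-4, -3)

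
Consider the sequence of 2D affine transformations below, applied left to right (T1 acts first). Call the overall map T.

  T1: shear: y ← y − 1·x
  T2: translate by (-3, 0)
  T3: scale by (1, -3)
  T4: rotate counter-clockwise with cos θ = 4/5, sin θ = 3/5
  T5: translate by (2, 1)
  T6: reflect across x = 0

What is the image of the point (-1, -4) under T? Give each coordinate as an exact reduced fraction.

T1 shear: y ← y − 1·x: (-1, -4) → (-1, -3)
T2 translate by (-3, 0): (-1, -3) → (-4, -3)
T3 scale by (1, -3): (-4, -3) → (-4, 9)
T4 rotate counter-clockwise with cos θ = 4/5, sin θ = 3/5: (-4, 9) → (-43/5, 24/5)
T5 translate by (2, 1): (-43/5, 24/5) → (-33/5, 29/5)
T6 reflect across x = 0: (-33/5, 29/5) → (33/5, 29/5)

T(p) = (33/5, 29/5)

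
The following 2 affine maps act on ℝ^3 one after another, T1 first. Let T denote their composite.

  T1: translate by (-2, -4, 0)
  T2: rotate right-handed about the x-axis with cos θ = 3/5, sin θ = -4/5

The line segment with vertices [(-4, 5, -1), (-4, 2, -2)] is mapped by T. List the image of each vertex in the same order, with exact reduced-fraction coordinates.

image vertices: (-6, -1/5, -7/5), (-6, -14/5, 2/5)

T1 translate by (-2, -4, 0): (-4, 5, -1) → (-6, 1, -1); (-4, 2, -2) → (-6, -2, -2)
T2 rotate right-handed about the x-axis with cos θ = 3/5, sin θ = -4/5: (-6, 1, -1) → (-6, -1/5, -7/5); (-6, -2, -2) → (-6, -14/5, 2/5)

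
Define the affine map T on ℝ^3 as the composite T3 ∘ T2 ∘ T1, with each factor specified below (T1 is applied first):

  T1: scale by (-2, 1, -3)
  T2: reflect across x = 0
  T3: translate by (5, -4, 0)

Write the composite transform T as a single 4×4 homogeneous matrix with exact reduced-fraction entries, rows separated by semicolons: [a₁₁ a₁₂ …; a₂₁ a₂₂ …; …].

T = [2 0 0 5; 0 1 0 -4; 0 0 -3 0; 0 0 0 1]

T1 = [-2 0 0 0; 0 1 0 0; 0 0 -3 0; 0 0 0 1]
T2·T1 = [2 0 0 0; 0 1 0 0; 0 0 -3 0; 0 0 0 1]
T3·…·T1 = [2 0 0 5; 0 1 0 -4; 0 0 -3 0; 0 0 0 1]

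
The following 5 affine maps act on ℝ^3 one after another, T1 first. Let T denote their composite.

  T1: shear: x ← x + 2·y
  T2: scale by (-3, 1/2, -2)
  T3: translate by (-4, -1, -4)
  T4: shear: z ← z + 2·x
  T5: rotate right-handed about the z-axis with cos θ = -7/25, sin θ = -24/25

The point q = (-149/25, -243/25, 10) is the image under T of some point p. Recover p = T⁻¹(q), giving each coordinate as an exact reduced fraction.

p = (3, -4, 4)

T1 = [1 2 0 0; 0 1 0 0; 0 0 1 0; 0 0 0 1]
T2·T1 = [-3 -6 0 0; 0 1/2 0 0; 0 0 -2 0; 0 0 0 1]
T3·…·T1 = [-3 -6 0 -4; 0 1/2 0 -1; 0 0 -2 -4; 0 0 0 1]
T4·…·T1 = [-3 -6 0 -4; 0 1/2 0 -1; -6 -12 -2 -12; 0 0 0 1]
T5·…·T1 = [21/25 54/25 0 4/25; 72/25 281/50 0 103/25; -6 -12 -2 -12; 0 0 0 1]
det M = 3; M⁻¹ = [-281/75 36/25 0 -16/3; 48/25 -14/25 0 2; -7/25 -24/25 -1/2 -2; 0 0 0 1]
M⁻¹ · (-149/25, -243/25, 10)ᵀ = (3, -4, 4)ᵀ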